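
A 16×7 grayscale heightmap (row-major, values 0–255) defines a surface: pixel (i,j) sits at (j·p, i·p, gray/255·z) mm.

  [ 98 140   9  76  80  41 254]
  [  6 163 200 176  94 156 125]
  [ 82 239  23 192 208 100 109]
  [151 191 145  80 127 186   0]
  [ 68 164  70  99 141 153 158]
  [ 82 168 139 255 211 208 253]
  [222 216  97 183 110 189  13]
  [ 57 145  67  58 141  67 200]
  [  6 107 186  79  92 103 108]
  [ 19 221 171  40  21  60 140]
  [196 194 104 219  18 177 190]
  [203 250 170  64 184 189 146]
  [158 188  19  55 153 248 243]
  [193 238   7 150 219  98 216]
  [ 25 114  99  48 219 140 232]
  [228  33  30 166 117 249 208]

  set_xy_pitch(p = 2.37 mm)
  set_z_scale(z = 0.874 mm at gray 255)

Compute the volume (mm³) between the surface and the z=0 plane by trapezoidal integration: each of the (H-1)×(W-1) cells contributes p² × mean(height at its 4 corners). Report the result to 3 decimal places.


height_mm = gray/255 × 0.874; cell vol = 2.37² × mean(4 corners)
unit = 2.37² × 0.874 / (4×255) = 0.00481291 mm³ per gray-sum
row 0: Σ corner-gray over 6 cells = 2753  → 13.2499
row 1: Σ corner-gray over 6 cells = 3424  → 16.4794
row 2: Σ corner-gray over 6 cells = 3324  → 15.9981
row 3: Σ corner-gray over 6 cells = 3089  → 14.8671
row 4: Σ corner-gray over 6 cells = 3777  → 18.1784
row 5: Σ corner-gray over 6 cells = 4122  → 19.8388
row 6: Σ corner-gray over 6 cells = 3038  → 14.6216
row 7: Σ corner-gray over 6 cells = 2461  → 11.8446
row 8: Σ corner-gray over 6 cells = 2433  → 11.7098
row 9: Σ corner-gray over 6 cells = 2995  → 14.4147
row 10: Σ corner-gray over 6 cells = 3873  → 18.6404
row 11: Σ corner-gray over 6 cells = 3790  → 18.2409
row 12: Σ corner-gray over 6 cells = 3560  → 17.1340
row 13: Σ corner-gray over 6 cells = 3330  → 16.0270
row 14: Σ corner-gray over 6 cells = 3123  → 15.0307
Σ rows: total corner-gray = 49092  → 236.2755 mm³

236.275


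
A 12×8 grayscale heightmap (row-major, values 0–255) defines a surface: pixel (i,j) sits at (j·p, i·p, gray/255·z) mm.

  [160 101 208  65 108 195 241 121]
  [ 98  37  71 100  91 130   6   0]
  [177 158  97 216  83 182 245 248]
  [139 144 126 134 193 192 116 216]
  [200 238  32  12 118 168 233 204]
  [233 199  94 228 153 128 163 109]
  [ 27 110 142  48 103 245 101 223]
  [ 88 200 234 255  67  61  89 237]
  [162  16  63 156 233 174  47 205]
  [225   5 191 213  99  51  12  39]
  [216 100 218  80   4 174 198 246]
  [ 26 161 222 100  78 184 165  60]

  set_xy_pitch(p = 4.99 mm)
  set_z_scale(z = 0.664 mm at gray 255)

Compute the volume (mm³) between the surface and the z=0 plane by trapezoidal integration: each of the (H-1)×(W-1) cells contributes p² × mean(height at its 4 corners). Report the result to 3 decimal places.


height_mm = gray/255 × 0.664; cell vol = 4.99² × mean(4 corners)
unit = 4.99² × 0.664 / (4×255) = 0.0162095 mm³ per gray-sum
row 0: Σ corner-gray over 7 cells = 3085  → 50.0062
row 1: Σ corner-gray over 7 cells = 3355  → 54.3828
row 2: Σ corner-gray over 7 cells = 4552  → 73.7855
row 3: Σ corner-gray over 7 cells = 4171  → 67.6097
row 4: Σ corner-gray over 7 cells = 4278  → 69.3441
row 5: Σ corner-gray over 7 cells = 4020  → 65.1621
row 6: Σ corner-gray over 7 cells = 3885  → 62.9738
row 7: Σ corner-gray over 7 cells = 3882  → 62.9252
row 8: Σ corner-gray over 7 cells = 3151  → 51.0761
row 9: Σ corner-gray over 7 cells = 3416  → 55.3716
row 10: Σ corner-gray over 7 cells = 3916  → 63.4763
Σ rows: total corner-gray = 41711  → 676.1135 mm³

676.113


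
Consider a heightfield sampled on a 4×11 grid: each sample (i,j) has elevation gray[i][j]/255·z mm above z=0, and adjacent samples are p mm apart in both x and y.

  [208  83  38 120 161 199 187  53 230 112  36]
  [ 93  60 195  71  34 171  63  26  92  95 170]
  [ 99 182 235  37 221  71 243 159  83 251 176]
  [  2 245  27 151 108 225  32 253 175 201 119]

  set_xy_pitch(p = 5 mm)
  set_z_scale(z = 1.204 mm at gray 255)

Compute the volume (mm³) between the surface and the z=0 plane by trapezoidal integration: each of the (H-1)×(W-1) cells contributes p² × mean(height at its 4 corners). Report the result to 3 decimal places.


height_mm = gray/255 × 1.204; cell vol = 5² × mean(4 corners)
unit = 5² × 1.204 / (4×255) = 0.0295098 mm³ per gray-sum
row 0: Σ corner-gray over 10 cells = 4487  → 132.4105
row 1: Σ corner-gray over 10 cells = 5116  → 150.9722
row 2: Σ corner-gray over 10 cells = 6194  → 182.7837
Σ rows: total corner-gray = 15797  → 466.1664 mm³

466.166


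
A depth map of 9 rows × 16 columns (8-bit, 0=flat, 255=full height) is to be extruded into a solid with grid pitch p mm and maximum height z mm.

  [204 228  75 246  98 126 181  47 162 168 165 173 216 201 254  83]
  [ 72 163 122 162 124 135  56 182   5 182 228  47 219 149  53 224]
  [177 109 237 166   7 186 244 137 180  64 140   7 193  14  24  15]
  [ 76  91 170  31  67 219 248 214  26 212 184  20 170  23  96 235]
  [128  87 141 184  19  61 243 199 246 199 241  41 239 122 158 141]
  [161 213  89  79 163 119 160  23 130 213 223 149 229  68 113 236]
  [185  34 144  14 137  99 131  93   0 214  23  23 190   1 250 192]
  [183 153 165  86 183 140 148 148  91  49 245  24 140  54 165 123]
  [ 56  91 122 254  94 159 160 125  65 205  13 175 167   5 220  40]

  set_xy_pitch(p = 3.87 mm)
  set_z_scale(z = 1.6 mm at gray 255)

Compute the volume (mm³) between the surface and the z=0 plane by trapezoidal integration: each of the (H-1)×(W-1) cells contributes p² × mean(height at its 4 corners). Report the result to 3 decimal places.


1491.182

height_mm = gray/255 × 1.6; cell vol = 3.87² × mean(4 corners)
unit = 3.87² × 1.6 / (4×255) = 0.0234932 mm³ per gray-sum
row 0: Σ corner-gray over 15 cells = 8917  → 209.4887
row 1: Σ corner-gray over 15 cells = 7558  → 177.5614
row 2: Σ corner-gray over 15 cells = 7461  → 175.2826
row 3: Σ corner-gray over 15 cells = 8482  → 199.2691
row 4: Σ corner-gray over 15 cells = 8968  → 210.6868
row 5: Σ corner-gray over 15 cells = 7422  → 174.3664
row 6: Σ corner-gray over 15 cells = 6971  → 163.7709
row 7: Σ corner-gray over 15 cells = 7694  → 180.7565
Σ rows: total corner-gray = 63473  → 1491.1824 mm³


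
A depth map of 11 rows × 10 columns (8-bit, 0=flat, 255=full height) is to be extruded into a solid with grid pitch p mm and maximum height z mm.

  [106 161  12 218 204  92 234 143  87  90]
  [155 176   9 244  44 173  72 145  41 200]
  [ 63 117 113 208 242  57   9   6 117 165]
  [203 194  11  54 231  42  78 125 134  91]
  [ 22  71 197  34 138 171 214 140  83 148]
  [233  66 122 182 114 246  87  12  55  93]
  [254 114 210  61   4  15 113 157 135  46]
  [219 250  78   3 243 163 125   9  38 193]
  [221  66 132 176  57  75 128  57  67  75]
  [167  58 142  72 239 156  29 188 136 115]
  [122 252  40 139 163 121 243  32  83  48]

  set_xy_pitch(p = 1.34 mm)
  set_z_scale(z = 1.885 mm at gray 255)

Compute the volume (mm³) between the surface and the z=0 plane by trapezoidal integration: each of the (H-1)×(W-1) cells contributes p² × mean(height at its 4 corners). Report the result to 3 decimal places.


140.764

height_mm = gray/255 × 1.885; cell vol = 1.34² × mean(4 corners)
unit = 1.34² × 1.885 / (4×255) = 0.00331834 mm³ per gray-sum
row 0: Σ corner-gray over 9 cells = 4661  → 15.4668
row 1: Σ corner-gray over 9 cells = 4129  → 13.7014
row 2: Σ corner-gray over 9 cells = 3998  → 13.2667
row 3: Σ corner-gray over 9 cells = 4298  → 14.2622
row 4: Σ corner-gray over 9 cells = 4360  → 14.4680
row 5: Σ corner-gray over 9 cells = 4012  → 13.3132
row 6: Σ corner-gray over 9 cells = 4148  → 13.7645
row 7: Σ corner-gray over 9 cells = 4042  → 13.4127
row 8: Σ corner-gray over 9 cells = 4134  → 13.7180
row 9: Σ corner-gray over 9 cells = 4638  → 15.3905
Σ rows: total corner-gray = 42420  → 140.7639 mm³


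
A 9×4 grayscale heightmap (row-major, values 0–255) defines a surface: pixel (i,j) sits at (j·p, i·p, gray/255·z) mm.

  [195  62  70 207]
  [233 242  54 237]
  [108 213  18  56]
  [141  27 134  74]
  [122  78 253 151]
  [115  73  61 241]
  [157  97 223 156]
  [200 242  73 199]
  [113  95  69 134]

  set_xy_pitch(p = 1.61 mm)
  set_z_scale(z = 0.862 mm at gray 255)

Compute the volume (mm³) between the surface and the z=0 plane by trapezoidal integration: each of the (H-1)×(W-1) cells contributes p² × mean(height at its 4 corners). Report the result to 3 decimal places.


height_mm = gray/255 × 0.862; cell vol = 1.61² × mean(4 corners)
unit = 1.61² × 0.862 / (4×255) = 0.00219058 mm³ per gray-sum
row 0: Σ corner-gray over 3 cells = 1728  → 3.7853
row 1: Σ corner-gray over 3 cells = 1688  → 3.6977
row 2: Σ corner-gray over 3 cells = 1163  → 2.5476
row 3: Σ corner-gray over 3 cells = 1472  → 3.2245
row 4: Σ corner-gray over 3 cells = 1559  → 3.4151
row 5: Σ corner-gray over 3 cells = 1577  → 3.4545
row 6: Σ corner-gray over 3 cells = 1982  → 4.3417
row 7: Σ corner-gray over 3 cells = 1604  → 3.5137
Σ rows: total corner-gray = 12773  → 27.9803 mm³

27.980


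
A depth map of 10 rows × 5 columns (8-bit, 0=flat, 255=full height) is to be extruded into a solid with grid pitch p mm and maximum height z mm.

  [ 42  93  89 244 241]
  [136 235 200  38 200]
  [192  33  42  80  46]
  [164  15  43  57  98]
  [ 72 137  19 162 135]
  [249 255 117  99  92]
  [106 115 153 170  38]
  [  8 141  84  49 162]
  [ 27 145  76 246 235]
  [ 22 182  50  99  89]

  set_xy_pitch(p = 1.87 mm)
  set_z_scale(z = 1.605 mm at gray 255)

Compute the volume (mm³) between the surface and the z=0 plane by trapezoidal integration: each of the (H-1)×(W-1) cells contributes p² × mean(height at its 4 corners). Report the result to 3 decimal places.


height_mm = gray/255 × 1.605; cell vol = 1.87² × mean(4 corners)
unit = 1.87² × 1.605 / (4×255) = 0.00550248 mm³ per gray-sum
row 0: Σ corner-gray over 4 cells = 2417  → 13.2995
row 1: Σ corner-gray over 4 cells = 1830  → 10.0695
row 2: Σ corner-gray over 4 cells = 1040  → 5.7226
row 3: Σ corner-gray over 4 cells = 1335  → 7.3458
row 4: Σ corner-gray over 4 cells = 2126  → 11.6983
row 5: Σ corner-gray over 4 cells = 2303  → 12.6722
row 6: Σ corner-gray over 4 cells = 1738  → 9.5633
row 7: Σ corner-gray over 4 cells = 1914  → 10.5317
row 8: Σ corner-gray over 4 cells = 1969  → 10.8344
Σ rows: total corner-gray = 16672  → 91.7373 mm³

91.737


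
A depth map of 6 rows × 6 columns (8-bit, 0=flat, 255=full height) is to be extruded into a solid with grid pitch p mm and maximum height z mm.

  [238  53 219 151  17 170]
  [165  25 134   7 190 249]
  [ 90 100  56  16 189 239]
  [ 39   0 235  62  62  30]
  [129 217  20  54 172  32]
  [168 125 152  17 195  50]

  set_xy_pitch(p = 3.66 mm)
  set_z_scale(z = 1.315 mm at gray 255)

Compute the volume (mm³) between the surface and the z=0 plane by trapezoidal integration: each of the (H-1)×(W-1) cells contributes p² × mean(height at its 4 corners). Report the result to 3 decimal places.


182.818

height_mm = gray/255 × 1.315; cell vol = 3.66² × mean(4 corners)
unit = 3.66² × 1.315 / (4×255) = 0.0172698 mm³ per gray-sum
row 0: Σ corner-gray over 5 cells = 2414  → 41.6893
row 1: Σ corner-gray over 5 cells = 2177  → 37.5964
row 2: Σ corner-gray over 5 cells = 1838  → 31.7419
row 3: Σ corner-gray over 5 cells = 1874  → 32.3636
row 4: Σ corner-gray over 5 cells = 2283  → 39.4270
Σ rows: total corner-gray = 10586  → 182.8183 mm³


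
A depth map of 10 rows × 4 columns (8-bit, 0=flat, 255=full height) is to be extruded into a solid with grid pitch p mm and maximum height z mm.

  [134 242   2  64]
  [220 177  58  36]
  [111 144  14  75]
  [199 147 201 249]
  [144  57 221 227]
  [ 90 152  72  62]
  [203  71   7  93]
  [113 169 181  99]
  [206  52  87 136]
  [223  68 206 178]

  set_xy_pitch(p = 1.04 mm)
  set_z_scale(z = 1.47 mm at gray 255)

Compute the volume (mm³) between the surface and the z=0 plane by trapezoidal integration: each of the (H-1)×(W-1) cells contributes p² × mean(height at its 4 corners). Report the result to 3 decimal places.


height_mm = gray/255 × 1.47; cell vol = 1.04² × mean(4 corners)
unit = 1.04² × 1.47 / (4×255) = 0.00155878 mm³ per gray-sum
row 0: Σ corner-gray over 3 cells = 1412  → 2.2010
row 1: Σ corner-gray over 3 cells = 1228  → 1.9142
row 2: Σ corner-gray over 3 cells = 1646  → 2.5657
row 3: Σ corner-gray over 3 cells = 2071  → 3.2282
row 4: Σ corner-gray over 3 cells = 1527  → 2.3803
row 5: Σ corner-gray over 3 cells = 1052  → 1.6398
row 6: Σ corner-gray over 3 cells = 1364  → 2.1262
row 7: Σ corner-gray over 3 cells = 1532  → 2.3880
row 8: Σ corner-gray over 3 cells = 1569  → 2.4457
Σ rows: total corner-gray = 13401  → 20.8892 mm³

20.889


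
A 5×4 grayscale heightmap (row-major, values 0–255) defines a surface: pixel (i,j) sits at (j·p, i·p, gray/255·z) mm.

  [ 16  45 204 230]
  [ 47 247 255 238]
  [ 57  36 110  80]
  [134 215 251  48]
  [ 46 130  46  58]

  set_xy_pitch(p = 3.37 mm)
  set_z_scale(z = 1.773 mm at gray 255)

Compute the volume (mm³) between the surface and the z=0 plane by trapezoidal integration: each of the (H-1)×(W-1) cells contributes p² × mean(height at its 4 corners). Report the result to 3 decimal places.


135.502

height_mm = gray/255 × 1.773; cell vol = 3.37² × mean(4 corners)
unit = 3.37² × 1.773 / (4×255) = 0.019741 mm³ per gray-sum
row 0: Σ corner-gray over 3 cells = 2033  → 40.1334
row 1: Σ corner-gray over 3 cells = 1718  → 33.9150
row 2: Σ corner-gray over 3 cells = 1543  → 30.4603
row 3: Σ corner-gray over 3 cells = 1570  → 30.9933
Σ rows: total corner-gray = 6864  → 135.5020 mm³


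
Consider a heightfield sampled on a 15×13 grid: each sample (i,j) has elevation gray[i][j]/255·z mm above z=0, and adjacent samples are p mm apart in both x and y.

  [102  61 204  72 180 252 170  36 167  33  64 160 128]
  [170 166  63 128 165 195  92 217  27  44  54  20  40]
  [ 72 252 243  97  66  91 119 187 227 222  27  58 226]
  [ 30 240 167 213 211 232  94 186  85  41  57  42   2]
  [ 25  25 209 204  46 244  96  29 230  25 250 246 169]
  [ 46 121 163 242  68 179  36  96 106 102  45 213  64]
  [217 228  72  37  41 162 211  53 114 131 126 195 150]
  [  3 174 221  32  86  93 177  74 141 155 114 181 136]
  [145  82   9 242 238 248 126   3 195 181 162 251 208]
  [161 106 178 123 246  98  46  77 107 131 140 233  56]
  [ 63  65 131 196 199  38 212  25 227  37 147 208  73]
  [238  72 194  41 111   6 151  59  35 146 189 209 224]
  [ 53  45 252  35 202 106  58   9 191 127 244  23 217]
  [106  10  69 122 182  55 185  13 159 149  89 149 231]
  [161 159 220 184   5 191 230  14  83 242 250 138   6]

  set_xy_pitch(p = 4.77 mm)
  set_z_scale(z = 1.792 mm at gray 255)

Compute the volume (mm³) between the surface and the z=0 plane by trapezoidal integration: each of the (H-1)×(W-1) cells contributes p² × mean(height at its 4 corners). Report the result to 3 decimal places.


3475.196

height_mm = gray/255 × 1.792; cell vol = 4.77² × mean(4 corners)
unit = 4.77² × 1.792 / (4×255) = 0.0399737 mm³ per gray-sum
row 0: Σ corner-gray over 12 cells = 5580  → 223.0534
row 1: Σ corner-gray over 12 cells = 6028  → 240.9616
row 2: Σ corner-gray over 12 cells = 6644  → 265.5854
row 3: Σ corner-gray over 12 cells = 6570  → 262.6274
row 4: Σ corner-gray over 12 cells = 6254  → 249.9957
row 5: Σ corner-gray over 12 cells = 5959  → 238.2034
row 6: Σ corner-gray over 12 cells = 6142  → 245.5186
row 7: Σ corner-gray over 12 cells = 6862  → 274.2997
row 8: Σ corner-gray over 12 cells = 7014  → 280.3757
row 9: Σ corner-gray over 12 cells = 6293  → 251.5546
row 10: Σ corner-gray over 12 cells = 5994  → 239.6025
row 11: Σ corner-gray over 12 cells = 5742  → 229.5291
row 12: Σ corner-gray over 12 cells = 5555  → 222.0540
row 13: Σ corner-gray over 12 cells = 6300  → 251.8345
Σ rows: total corner-gray = 86937  → 3475.1955 mm³


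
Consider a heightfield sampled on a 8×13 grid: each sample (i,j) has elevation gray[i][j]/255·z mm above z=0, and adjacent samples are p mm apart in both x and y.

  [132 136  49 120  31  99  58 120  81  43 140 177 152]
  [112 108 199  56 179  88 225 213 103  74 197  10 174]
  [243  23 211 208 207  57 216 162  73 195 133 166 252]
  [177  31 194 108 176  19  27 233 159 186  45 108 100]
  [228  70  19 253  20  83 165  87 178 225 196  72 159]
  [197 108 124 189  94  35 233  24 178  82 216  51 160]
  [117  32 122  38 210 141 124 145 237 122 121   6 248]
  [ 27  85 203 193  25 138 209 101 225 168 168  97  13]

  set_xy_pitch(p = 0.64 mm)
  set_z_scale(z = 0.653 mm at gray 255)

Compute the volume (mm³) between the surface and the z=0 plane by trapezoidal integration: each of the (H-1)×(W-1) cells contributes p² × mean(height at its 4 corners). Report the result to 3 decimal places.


11.419

height_mm = gray/255 × 0.653; cell vol = 0.64² × mean(4 corners)
unit = 0.64² × 0.653 / (4×255) = 0.000262224 mm³ per gray-sum
row 0: Σ corner-gray over 12 cells = 5582  → 1.4637
row 1: Σ corner-gray over 12 cells = 6987  → 1.8322
row 2: Σ corner-gray over 12 cells = 6646  → 1.7427
row 3: Σ corner-gray over 12 cells = 5972  → 1.5660
row 4: Σ corner-gray over 12 cells = 6148  → 1.6122
row 5: Σ corner-gray over 12 cells = 5986  → 1.5697
row 6: Σ corner-gray over 12 cells = 6225  → 1.6323
Σ rows: total corner-gray = 43546  → 11.4188 mm³


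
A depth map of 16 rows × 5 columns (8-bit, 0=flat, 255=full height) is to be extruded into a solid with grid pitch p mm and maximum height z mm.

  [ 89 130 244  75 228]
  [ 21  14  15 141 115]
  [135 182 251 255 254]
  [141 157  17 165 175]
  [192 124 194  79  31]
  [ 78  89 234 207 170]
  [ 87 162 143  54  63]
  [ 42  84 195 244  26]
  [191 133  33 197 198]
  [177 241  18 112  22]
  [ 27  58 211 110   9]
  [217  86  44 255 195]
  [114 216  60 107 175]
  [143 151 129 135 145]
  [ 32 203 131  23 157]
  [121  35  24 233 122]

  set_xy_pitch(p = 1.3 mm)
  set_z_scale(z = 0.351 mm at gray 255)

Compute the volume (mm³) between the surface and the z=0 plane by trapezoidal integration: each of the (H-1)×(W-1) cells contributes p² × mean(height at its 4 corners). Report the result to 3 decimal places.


18.227

height_mm = gray/255 × 0.351; cell vol = 1.3² × mean(4 corners)
unit = 1.3² × 0.351 / (4×255) = 0.000581559 mm³ per gray-sum
row 0: Σ corner-gray over 4 cells = 1691  → 0.9834
row 1: Σ corner-gray over 4 cells = 2241  → 1.3033
row 2: Σ corner-gray over 4 cells = 2759  → 1.6045
row 3: Σ corner-gray over 4 cells = 2011  → 1.1695
row 4: Σ corner-gray over 4 cells = 2325  → 1.3521
row 5: Σ corner-gray over 4 cells = 2176  → 1.2655
row 6: Σ corner-gray over 4 cells = 1982  → 1.1526
row 7: Σ corner-gray over 4 cells = 2229  → 1.2963
row 8: Σ corner-gray over 4 cells = 2056  → 1.1957
row 9: Σ corner-gray over 4 cells = 1735  → 1.0090
row 10: Σ corner-gray over 4 cells = 1976  → 1.1492
row 11: Σ corner-gray over 4 cells = 2237  → 1.3009
row 12: Σ corner-gray over 4 cells = 2173  → 1.2637
row 13: Σ corner-gray over 4 cells = 2021  → 1.1753
row 14: Σ corner-gray over 4 cells = 1730  → 1.0061
Σ rows: total corner-gray = 31342  → 18.2272 mm³


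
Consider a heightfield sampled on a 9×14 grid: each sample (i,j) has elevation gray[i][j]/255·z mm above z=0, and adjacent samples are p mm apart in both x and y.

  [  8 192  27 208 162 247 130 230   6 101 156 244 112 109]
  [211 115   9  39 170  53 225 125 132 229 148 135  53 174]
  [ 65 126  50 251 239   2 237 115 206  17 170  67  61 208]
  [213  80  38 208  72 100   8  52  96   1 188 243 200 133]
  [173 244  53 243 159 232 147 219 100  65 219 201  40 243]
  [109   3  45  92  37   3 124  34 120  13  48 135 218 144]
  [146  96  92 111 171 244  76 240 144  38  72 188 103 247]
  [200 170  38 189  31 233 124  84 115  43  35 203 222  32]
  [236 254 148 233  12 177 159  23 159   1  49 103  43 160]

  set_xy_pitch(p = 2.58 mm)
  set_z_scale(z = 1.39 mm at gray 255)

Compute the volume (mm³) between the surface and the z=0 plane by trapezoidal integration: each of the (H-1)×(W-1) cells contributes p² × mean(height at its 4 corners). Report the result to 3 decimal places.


471.010

height_mm = gray/255 × 1.39; cell vol = 2.58² × mean(4 corners)
unit = 2.58² × 1.39 / (4×255) = 0.00907098 mm³ per gray-sum
row 0: Σ corner-gray over 13 cells = 6998  → 63.4787
row 1: Σ corner-gray over 13 cells = 6606  → 59.9229
row 2: Σ corner-gray over 13 cells = 6273  → 56.9022
row 3: Σ corner-gray over 13 cells = 7178  → 65.1115
row 4: Σ corner-gray over 13 cells = 6257  → 56.7571
row 5: Σ corner-gray over 13 cells = 5540  → 50.2532
row 6: Σ corner-gray over 13 cells = 6749  → 61.2200
row 7: Σ corner-gray over 13 cells = 6324  → 57.3649
Σ rows: total corner-gray = 51925  → 471.0105 mm³


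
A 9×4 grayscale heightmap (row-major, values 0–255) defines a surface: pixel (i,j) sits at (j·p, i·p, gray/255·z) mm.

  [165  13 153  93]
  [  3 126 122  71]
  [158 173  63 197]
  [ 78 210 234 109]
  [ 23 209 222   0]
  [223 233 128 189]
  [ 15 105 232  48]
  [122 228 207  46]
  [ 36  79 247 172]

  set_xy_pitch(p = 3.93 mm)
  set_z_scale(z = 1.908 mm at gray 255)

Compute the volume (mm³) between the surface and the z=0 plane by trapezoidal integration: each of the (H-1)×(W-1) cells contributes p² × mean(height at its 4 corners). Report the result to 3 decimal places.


403.955

height_mm = gray/255 × 1.908; cell vol = 3.93² × mean(4 corners)
unit = 3.93² × 1.908 / (4×255) = 0.028891 mm³ per gray-sum
row 0: Σ corner-gray over 3 cells = 1160  → 33.5136
row 1: Σ corner-gray over 3 cells = 1397  → 40.3608
row 2: Σ corner-gray over 3 cells = 1902  → 54.9508
row 3: Σ corner-gray over 3 cells = 1960  → 56.6265
row 4: Σ corner-gray over 3 cells = 2019  → 58.3310
row 5: Σ corner-gray over 3 cells = 1871  → 54.0552
row 6: Σ corner-gray over 3 cells = 1775  → 51.2816
row 7: Σ corner-gray over 3 cells = 1898  → 54.8352
Σ rows: total corner-gray = 13982  → 403.9546 mm³


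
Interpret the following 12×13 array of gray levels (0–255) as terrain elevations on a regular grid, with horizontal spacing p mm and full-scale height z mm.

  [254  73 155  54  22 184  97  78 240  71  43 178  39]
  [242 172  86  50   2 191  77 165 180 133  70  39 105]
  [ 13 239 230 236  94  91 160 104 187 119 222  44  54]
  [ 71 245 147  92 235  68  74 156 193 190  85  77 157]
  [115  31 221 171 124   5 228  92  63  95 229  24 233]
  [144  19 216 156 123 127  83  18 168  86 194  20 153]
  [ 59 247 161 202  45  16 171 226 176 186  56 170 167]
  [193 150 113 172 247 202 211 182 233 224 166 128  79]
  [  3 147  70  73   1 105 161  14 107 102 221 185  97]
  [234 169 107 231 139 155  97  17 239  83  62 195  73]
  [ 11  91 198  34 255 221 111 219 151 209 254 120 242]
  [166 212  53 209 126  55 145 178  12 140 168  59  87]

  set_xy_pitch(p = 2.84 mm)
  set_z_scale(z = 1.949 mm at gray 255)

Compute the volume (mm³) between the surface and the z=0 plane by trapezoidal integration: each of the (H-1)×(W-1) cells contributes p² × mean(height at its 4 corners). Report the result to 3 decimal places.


1097.801

height_mm = gray/255 × 1.949; cell vol = 2.84² × mean(4 corners)
unit = 2.84² × 1.949 / (4×255) = 0.0154116 mm³ per gray-sum
row 0: Σ corner-gray over 12 cells = 5360  → 82.6063
row 1: Σ corner-gray over 12 cells = 6196  → 95.4904
row 2: Σ corner-gray over 12 cells = 6871  → 105.8933
row 3: Σ corner-gray over 12 cells = 6266  → 96.5692
row 4: Σ corner-gray over 12 cells = 5631  → 86.7828
row 5: Σ corner-gray over 12 cells = 6255  → 96.3997
row 6: Σ corner-gray over 12 cells = 7866  → 121.2278
row 7: Σ corner-gray over 12 cells = 6800  → 104.7990
row 8: Σ corner-gray over 12 cells = 5767  → 88.8788
row 9: Σ corner-gray over 12 cells = 7274  → 112.1041
row 10: Σ corner-gray over 12 cells = 6946  → 107.0491
Σ rows: total corner-gray = 71232  → 1097.8007 mm³


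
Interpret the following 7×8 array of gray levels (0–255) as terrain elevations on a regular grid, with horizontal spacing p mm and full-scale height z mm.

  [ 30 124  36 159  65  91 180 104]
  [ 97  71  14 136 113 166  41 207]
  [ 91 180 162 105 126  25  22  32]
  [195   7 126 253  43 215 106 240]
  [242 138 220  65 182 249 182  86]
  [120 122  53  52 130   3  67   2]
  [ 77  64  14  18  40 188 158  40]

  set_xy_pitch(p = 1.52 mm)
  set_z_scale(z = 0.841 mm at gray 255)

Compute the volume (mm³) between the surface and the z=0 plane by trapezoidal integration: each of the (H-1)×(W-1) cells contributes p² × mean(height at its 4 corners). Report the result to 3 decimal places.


35.518

height_mm = gray/255 × 0.841; cell vol = 1.52² × mean(4 corners)
unit = 1.52² × 0.841 / (4×255) = 0.00190495 mm³ per gray-sum
row 0: Σ corner-gray over 7 cells = 2830  → 5.3910
row 1: Σ corner-gray over 7 cells = 2749  → 5.2367
row 2: Σ corner-gray over 7 cells = 3298  → 6.2825
row 3: Σ corner-gray over 7 cells = 4335  → 8.2579
row 4: Σ corner-gray over 7 cells = 3376  → 6.4311
row 5: Σ corner-gray over 7 cells = 2057  → 3.9185
Σ rows: total corner-gray = 18645  → 35.5177 mm³


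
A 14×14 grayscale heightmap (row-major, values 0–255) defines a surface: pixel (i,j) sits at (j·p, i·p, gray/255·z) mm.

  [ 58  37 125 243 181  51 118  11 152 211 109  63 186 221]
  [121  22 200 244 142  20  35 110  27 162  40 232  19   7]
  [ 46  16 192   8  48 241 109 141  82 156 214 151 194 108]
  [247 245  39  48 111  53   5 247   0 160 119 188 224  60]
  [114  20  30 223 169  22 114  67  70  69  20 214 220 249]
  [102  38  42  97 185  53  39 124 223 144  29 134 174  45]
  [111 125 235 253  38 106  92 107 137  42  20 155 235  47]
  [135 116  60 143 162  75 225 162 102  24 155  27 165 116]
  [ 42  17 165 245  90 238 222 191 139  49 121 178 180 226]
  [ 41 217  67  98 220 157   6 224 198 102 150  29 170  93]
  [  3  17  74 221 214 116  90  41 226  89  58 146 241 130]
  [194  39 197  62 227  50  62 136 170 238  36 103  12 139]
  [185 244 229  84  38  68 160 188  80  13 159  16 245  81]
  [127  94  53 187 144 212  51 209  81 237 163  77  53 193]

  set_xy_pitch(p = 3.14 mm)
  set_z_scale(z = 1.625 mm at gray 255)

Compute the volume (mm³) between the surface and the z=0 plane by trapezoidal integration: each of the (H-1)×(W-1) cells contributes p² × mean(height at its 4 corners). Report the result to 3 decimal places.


1293.167

height_mm = gray/255 × 1.625; cell vol = 3.14² × mean(4 corners)
unit = 3.14² × 1.625 / (4×255) = 0.0157077 mm³ per gray-sum
row 0: Σ corner-gray over 13 cells = 5887  → 92.4712
row 1: Σ corner-gray over 13 cells = 5892  → 92.5497
row 2: Σ corner-gray over 13 cells = 6443  → 101.2047
row 3: Σ corner-gray over 13 cells = 6024  → 94.6232
row 4: Σ corner-gray over 13 cells = 5550  → 87.1777
row 5: Σ corner-gray over 13 cells = 5959  → 93.6022
row 6: Σ corner-gray over 13 cells = 6331  → 99.4454
row 7: Σ corner-gray over 13 cells = 7021  → 110.2837
row 8: Σ corner-gray over 13 cells = 7348  → 115.4202
row 9: Σ corner-gray over 13 cells = 6609  → 103.8122
row 10: Σ corner-gray over 13 cells = 6196  → 97.3249
row 11: Σ corner-gray over 13 cells = 6311  → 99.1313
row 12: Σ corner-gray over 13 cells = 6756  → 106.1212
Σ rows: total corner-gray = 82327  → 1293.1675 mm³


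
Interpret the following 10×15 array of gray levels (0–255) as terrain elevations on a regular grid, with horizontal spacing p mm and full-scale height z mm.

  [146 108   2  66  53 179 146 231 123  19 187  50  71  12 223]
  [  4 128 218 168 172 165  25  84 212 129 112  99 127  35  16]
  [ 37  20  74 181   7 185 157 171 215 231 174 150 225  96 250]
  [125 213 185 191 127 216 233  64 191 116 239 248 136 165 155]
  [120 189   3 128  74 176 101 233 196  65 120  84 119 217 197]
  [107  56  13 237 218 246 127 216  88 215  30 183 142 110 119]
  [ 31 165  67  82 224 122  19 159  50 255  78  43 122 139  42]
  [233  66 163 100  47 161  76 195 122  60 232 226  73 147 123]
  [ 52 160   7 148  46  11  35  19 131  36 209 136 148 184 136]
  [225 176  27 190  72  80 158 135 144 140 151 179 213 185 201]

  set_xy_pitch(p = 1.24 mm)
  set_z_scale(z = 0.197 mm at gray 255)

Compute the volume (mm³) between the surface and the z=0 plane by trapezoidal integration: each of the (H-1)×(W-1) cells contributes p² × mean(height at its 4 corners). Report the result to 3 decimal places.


19.664

height_mm = gray/255 × 0.197; cell vol = 1.24² × mean(4 corners)
unit = 1.24² × 0.197 / (4×255) = 0.000296968 mm³ per gray-sum
row 0: Σ corner-gray over 14 cells = 6231  → 1.8504
row 1: Σ corner-gray over 14 cells = 7427  → 2.2056
row 2: Σ corner-gray over 14 cells = 8987  → 2.6689
row 3: Σ corner-gray over 14 cells = 8655  → 2.5703
row 4: Σ corner-gray over 14 cells = 7715  → 2.2911
row 5: Σ corner-gray over 14 cells = 7111  → 2.1117
row 6: Σ corner-gray over 14 cells = 6815  → 2.0238
row 7: Σ corner-gray over 14 cells = 6420  → 1.9065
row 8: Σ corner-gray over 14 cells = 6854  → 2.0354
Σ rows: total corner-gray = 66215  → 19.6637 mm³


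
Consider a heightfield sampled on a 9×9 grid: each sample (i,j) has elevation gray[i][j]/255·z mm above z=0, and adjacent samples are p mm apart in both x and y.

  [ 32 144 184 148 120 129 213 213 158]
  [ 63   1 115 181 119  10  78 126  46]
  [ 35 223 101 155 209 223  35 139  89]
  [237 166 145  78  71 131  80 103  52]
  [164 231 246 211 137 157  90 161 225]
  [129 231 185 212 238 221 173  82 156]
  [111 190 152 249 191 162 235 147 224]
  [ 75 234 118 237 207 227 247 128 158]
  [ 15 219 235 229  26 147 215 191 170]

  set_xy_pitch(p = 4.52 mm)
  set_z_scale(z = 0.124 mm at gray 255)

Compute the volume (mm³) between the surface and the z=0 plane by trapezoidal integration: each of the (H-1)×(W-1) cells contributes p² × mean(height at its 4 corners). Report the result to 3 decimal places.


99.052

height_mm = gray/255 × 0.124; cell vol = 4.52² × mean(4 corners)
unit = 4.52² × 0.124 / (4×255) = 0.0024837 mm³ per gray-sum
row 0: Σ corner-gray over 8 cells = 3861  → 9.5895
row 1: Σ corner-gray over 8 cells = 3663  → 9.0978
row 2: Σ corner-gray over 8 cells = 4131  → 10.2601
row 3: Σ corner-gray over 8 cells = 4692  → 11.6535
row 4: Σ corner-gray over 8 cells = 5824  → 14.4650
row 5: Σ corner-gray over 8 cells = 5956  → 14.7929
row 6: Σ corner-gray over 8 cells = 6016  → 14.9419
row 7: Σ corner-gray over 8 cells = 5738  → 14.2514
Σ rows: total corner-gray = 39881  → 99.0523 mm³


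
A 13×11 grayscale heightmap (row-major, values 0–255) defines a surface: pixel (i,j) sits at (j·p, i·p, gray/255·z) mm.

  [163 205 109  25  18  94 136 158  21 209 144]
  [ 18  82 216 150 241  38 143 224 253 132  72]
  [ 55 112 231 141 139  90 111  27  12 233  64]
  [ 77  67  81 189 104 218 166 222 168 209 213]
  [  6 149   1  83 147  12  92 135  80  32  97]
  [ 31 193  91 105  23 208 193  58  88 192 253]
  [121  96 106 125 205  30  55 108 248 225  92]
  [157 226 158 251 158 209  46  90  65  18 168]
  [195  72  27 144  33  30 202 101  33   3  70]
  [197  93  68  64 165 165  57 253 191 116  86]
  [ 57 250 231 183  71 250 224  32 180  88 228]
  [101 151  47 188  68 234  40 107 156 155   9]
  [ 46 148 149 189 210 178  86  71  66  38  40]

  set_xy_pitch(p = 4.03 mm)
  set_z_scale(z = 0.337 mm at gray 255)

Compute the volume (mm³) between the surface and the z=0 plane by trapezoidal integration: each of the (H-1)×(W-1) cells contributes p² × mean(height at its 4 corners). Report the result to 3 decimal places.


height_mm = gray/255 × 0.337; cell vol = 4.03² × mean(4 corners)
unit = 4.03² × 0.337 / (4×255) = 0.00536587 mm³ per gray-sum
row 0: Σ corner-gray over 10 cells = 5305  → 28.4659
row 1: Σ corner-gray over 10 cells = 5359  → 28.7557
row 2: Σ corner-gray over 10 cells = 5449  → 29.2386
row 3: Σ corner-gray over 10 cells = 4703  → 25.2357
row 4: Σ corner-gray over 10 cells = 4151  → 22.2737
row 5: Σ corner-gray over 10 cells = 5195  → 27.8757
row 6: Σ corner-gray over 10 cells = 5376  → 28.8469
row 7: Σ corner-gray over 10 cells = 4322  → 23.1913
row 8: Σ corner-gray over 10 cells = 4182  → 22.4401
row 9: Σ corner-gray over 10 cells = 5930  → 31.8196
row 10: Σ corner-gray over 10 cells = 5705  → 30.6123
row 11: Σ corner-gray over 10 cells = 4758  → 25.5308
Σ rows: total corner-gray = 60435  → 324.2861 mm³

324.286


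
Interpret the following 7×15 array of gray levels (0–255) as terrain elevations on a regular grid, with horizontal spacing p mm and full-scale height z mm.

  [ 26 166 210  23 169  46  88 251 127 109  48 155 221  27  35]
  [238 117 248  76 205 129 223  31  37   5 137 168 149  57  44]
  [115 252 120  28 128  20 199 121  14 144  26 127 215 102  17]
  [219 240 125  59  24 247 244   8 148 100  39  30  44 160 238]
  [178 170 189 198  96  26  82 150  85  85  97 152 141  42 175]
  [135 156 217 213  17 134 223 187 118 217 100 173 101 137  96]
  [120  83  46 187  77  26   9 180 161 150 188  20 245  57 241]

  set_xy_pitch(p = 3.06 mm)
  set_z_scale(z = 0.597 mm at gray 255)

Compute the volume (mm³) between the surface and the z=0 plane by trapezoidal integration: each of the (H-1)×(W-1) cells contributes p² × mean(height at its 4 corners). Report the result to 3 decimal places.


228.415

height_mm = gray/255 × 0.597; cell vol = 3.06² × mean(4 corners)
unit = 3.06² × 0.597 / (4×255) = 0.00548046 mm³ per gray-sum
row 0: Σ corner-gray over 14 cells = 6787  → 37.1959
row 1: Σ corner-gray over 14 cells = 6570  → 36.0066
row 2: Σ corner-gray over 14 cells = 6517  → 35.7162
row 3: Σ corner-gray over 14 cells = 6772  → 37.1137
row 4: Σ corner-gray over 14 cells = 7596  → 41.6296
row 5: Σ corner-gray over 14 cells = 7436  → 40.7527
Σ rows: total corner-gray = 41678  → 228.4146 mm³


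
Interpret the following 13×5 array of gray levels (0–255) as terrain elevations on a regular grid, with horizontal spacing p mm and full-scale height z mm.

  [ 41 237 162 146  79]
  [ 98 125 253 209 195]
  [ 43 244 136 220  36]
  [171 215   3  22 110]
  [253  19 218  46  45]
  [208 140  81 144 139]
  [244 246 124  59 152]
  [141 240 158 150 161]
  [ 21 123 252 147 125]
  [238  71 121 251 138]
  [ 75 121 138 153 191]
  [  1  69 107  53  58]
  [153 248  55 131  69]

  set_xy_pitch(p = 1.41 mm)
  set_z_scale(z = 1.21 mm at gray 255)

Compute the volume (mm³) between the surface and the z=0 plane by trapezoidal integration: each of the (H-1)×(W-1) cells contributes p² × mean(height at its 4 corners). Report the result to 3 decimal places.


62.777

height_mm = gray/255 × 1.21; cell vol = 1.41² × mean(4 corners)
unit = 1.41² × 1.21 / (4×255) = 0.00235843 mm³ per gray-sum
row 0: Σ corner-gray over 4 cells = 2677  → 6.3135
row 1: Σ corner-gray over 4 cells = 2746  → 6.4763
row 2: Σ corner-gray over 4 cells = 2040  → 4.8112
row 3: Σ corner-gray over 4 cells = 1625  → 3.8325
row 4: Σ corner-gray over 4 cells = 1941  → 4.5777
row 5: Σ corner-gray over 4 cells = 2331  → 5.4975
row 6: Σ corner-gray over 4 cells = 2652  → 6.2546
row 7: Σ corner-gray over 4 cells = 2588  → 6.1036
row 8: Σ corner-gray over 4 cells = 2452  → 5.7829
row 9: Σ corner-gray over 4 cells = 2352  → 5.5470
row 10: Σ corner-gray over 4 cells = 1607  → 3.7900
row 11: Σ corner-gray over 4 cells = 1607  → 3.7900
Σ rows: total corner-gray = 26618  → 62.7768 mm³


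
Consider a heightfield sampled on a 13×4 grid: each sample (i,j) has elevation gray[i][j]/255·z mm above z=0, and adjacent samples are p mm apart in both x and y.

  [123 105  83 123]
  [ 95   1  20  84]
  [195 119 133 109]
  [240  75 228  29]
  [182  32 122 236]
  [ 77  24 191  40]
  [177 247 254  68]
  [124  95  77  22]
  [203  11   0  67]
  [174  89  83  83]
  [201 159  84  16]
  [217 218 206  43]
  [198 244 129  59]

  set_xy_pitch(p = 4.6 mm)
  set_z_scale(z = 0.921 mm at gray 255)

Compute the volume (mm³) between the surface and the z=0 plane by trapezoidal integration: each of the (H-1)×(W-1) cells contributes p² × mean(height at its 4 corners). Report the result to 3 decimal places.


322.150

height_mm = gray/255 × 0.921; cell vol = 4.6² × mean(4 corners)
unit = 4.6² × 0.921 / (4×255) = 0.0191062 mm³ per gray-sum
row 0: Σ corner-gray over 3 cells = 843  → 16.1066
row 1: Σ corner-gray over 3 cells = 1029  → 19.6603
row 2: Σ corner-gray over 3 cells = 1683  → 32.1558
row 3: Σ corner-gray over 3 cells = 1601  → 30.5891
row 4: Σ corner-gray over 3 cells = 1273  → 24.3222
row 5: Σ corner-gray over 3 cells = 1794  → 34.2766
row 6: Σ corner-gray over 3 cells = 1737  → 33.1875
row 7: Σ corner-gray over 3 cells = 782  → 14.9411
row 8: Σ corner-gray over 3 cells = 893  → 17.0619
row 9: Σ corner-gray over 3 cells = 1304  → 24.9145
row 10: Σ corner-gray over 3 cells = 1811  → 34.6014
row 11: Σ corner-gray over 3 cells = 2111  → 40.3333
Σ rows: total corner-gray = 16861  → 322.1502 mm³


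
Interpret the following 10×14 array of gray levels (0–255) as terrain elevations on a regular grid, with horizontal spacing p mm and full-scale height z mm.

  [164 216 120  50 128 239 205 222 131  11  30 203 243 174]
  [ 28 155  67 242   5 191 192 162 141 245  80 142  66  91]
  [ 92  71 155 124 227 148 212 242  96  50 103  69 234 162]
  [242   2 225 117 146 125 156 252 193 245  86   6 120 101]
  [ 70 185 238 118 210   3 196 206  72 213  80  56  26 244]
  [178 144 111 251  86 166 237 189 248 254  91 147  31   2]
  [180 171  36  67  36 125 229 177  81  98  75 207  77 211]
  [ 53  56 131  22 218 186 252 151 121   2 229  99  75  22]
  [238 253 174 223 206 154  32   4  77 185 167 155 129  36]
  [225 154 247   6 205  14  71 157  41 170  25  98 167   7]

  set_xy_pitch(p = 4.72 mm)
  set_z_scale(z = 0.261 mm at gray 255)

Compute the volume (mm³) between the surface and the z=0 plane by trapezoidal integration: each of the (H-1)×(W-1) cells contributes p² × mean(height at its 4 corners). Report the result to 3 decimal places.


365.389

height_mm = gray/255 × 0.261; cell vol = 4.72² × mean(4 corners)
unit = 4.72² × 0.261 / (4×255) = 0.00570065 mm³ per gray-sum
row 0: Σ corner-gray over 13 cells = 7429  → 42.3501
row 1: Σ corner-gray over 13 cells = 7211  → 41.1074
row 2: Σ corner-gray over 13 cells = 7405  → 42.2133
row 3: Σ corner-gray over 13 cells = 7209  → 41.0960
row 4: Σ corner-gray over 13 cells = 7610  → 43.3819
row 5: Σ corner-gray over 13 cells = 7239  → 41.2670
row 6: Σ corner-gray over 13 cells = 6308  → 35.9597
row 7: Σ corner-gray over 13 cells = 6951  → 39.6252
row 8: Σ corner-gray over 13 cells = 6734  → 38.3882
Σ rows: total corner-gray = 64096  → 365.3888 mm³


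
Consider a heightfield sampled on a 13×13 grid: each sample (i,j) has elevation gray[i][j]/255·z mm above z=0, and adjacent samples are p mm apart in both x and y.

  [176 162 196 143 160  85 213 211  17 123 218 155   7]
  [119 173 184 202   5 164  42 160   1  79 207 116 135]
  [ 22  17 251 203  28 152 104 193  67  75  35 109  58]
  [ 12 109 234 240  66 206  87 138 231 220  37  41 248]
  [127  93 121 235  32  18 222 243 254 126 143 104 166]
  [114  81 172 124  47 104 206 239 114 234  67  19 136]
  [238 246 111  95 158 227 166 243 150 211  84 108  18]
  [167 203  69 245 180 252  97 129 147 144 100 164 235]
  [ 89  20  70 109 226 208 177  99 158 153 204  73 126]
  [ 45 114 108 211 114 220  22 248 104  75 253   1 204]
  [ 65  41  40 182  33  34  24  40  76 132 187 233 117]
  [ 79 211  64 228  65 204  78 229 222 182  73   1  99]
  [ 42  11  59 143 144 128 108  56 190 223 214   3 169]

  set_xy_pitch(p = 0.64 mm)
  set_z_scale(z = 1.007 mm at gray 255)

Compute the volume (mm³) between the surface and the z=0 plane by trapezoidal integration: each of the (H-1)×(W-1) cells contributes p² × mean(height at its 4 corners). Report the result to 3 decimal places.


30.956

height_mm = gray/255 × 1.007; cell vol = 0.64² × mean(4 corners)
unit = 0.64² × 1.007 / (4×255) = 0.00040438 mm³ per gray-sum
row 0: Σ corner-gray over 12 cells = 6469  → 2.6159
row 1: Σ corner-gray over 12 cells = 5468  → 2.2111
row 2: Σ corner-gray over 12 cells = 6026  → 2.4368
row 3: Σ corner-gray over 12 cells = 6953  → 2.8117
row 4: Σ corner-gray over 12 cells = 6539  → 2.6442
row 5: Σ corner-gray over 12 cells = 6918  → 2.7975
row 6: Σ corner-gray over 12 cells = 7716  → 3.1202
row 7: Σ corner-gray over 12 cells = 7071  → 2.8594
row 8: Σ corner-gray over 12 cells = 6398  → 2.5872
row 9: Σ corner-gray over 12 cells = 5415  → 2.1897
row 10: Σ corner-gray over 12 cells = 5518  → 2.2314
row 11: Σ corner-gray over 12 cells = 6061  → 2.4509
Σ rows: total corner-gray = 76552  → 30.9561 mm³
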